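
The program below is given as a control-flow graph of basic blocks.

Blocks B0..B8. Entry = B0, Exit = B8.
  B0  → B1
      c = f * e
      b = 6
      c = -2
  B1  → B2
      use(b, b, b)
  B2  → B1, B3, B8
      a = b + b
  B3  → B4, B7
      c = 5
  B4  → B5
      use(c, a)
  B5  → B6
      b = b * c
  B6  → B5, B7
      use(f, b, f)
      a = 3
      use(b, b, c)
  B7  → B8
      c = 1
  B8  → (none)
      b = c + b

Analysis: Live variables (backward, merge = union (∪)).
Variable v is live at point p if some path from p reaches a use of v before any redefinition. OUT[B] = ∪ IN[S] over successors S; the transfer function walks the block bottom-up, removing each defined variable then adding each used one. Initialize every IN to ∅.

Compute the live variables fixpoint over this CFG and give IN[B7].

Answer: {b}

Derivation:
Fixpoint table:
  B0:   IN={e, f}   OUT={b, c, f}
  B1:   IN={b, c, f}   OUT={b, c, f}
  B2:   IN={b, c, f}   OUT={a, b, c, f}
  B3:   IN={a, b, f}   OUT={a, b, c, f}
  B4:   IN={a, b, c, f}   OUT={b, c, f}
  B5:   IN={b, c, f}   OUT={b, c, f}
  B6:   IN={b, c, f}   OUT={b, c, f}
  B7:   IN={b}   OUT={b, c}
  B8:   IN={b, c}   OUT={}

Merge at B7: OUT[B7] = IN[B8] = {b, c}
Applying B7's transfer function to that OUT value gives IN[B7] (row B7 above).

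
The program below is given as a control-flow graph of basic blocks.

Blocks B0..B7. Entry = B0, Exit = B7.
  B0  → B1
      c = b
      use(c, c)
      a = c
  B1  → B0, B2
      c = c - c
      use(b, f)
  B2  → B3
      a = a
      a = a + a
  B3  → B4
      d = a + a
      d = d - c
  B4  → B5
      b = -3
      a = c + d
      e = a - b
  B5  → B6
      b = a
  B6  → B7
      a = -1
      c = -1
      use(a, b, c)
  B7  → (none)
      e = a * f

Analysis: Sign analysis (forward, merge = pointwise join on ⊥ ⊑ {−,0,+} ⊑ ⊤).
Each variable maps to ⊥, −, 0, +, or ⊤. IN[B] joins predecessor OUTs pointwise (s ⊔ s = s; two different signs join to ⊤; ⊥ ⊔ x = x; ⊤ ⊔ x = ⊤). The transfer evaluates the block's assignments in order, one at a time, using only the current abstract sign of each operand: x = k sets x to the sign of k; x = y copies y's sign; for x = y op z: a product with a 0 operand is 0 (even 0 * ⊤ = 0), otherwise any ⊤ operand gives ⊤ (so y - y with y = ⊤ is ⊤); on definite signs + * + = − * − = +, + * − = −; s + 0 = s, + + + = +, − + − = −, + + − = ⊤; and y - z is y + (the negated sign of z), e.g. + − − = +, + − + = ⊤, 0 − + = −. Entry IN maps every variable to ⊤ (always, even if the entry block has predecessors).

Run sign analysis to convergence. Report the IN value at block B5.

Fixpoint table:
  B0:   IN=(all ⊤)   OUT=(all ⊤)
  B1:   IN=(all ⊤)   OUT=(all ⊤)
  B2:   IN=(all ⊤)   OUT=(all ⊤)
  B3:   IN=(all ⊤)   OUT=(all ⊤)
  B4:   IN=(all ⊤)   OUT={b:-; rest ⊤}
  B5:   IN={b:-; rest ⊤}   OUT=(all ⊤)
  B6:   IN=(all ⊤)   OUT={a:-, c:-; rest ⊤}
  B7:   IN={a:-, c:-; rest ⊤}   OUT={a:-, c:-; rest ⊤}

Merge at B5: IN[B5] = OUT[B4] = {a: ⊤, b: -, c: ⊤, d: ⊤, e: ⊤, f: ⊤}

Answer: {a: ⊤, b: -, c: ⊤, d: ⊤, e: ⊤, f: ⊤}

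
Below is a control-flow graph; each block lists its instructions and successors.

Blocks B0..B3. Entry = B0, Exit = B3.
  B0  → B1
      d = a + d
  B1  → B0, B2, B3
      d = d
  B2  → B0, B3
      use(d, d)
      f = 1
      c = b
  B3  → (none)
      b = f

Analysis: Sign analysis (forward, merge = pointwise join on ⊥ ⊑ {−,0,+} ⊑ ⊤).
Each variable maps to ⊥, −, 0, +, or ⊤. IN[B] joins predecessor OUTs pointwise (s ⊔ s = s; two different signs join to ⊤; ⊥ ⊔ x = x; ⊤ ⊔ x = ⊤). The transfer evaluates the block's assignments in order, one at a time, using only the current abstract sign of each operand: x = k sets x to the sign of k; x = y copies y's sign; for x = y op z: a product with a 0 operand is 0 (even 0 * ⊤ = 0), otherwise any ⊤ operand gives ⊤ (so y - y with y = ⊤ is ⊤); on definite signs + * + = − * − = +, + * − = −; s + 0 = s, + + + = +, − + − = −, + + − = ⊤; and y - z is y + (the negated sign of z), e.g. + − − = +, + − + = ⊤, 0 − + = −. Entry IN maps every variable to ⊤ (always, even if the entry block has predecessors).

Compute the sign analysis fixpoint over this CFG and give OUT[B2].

Answer: {a: ⊤, b: ⊤, c: ⊤, d: ⊤, e: ⊤, f: +}

Working:
Converged values:
  B0:   IN=(all ⊤)   OUT=(all ⊤)
  B1:   IN=(all ⊤)   OUT=(all ⊤)
  B2:   IN=(all ⊤)   OUT={f:+; rest ⊤}
  B3:   IN=(all ⊤)   OUT=(all ⊤)

Merge at B2: IN[B2] = OUT[B1] = {a: ⊤, b: ⊤, c: ⊤, d: ⊤, e: ⊤, f: ⊤}
Applying B2's transfer function to that IN value gives OUT[B2] (row B2 above).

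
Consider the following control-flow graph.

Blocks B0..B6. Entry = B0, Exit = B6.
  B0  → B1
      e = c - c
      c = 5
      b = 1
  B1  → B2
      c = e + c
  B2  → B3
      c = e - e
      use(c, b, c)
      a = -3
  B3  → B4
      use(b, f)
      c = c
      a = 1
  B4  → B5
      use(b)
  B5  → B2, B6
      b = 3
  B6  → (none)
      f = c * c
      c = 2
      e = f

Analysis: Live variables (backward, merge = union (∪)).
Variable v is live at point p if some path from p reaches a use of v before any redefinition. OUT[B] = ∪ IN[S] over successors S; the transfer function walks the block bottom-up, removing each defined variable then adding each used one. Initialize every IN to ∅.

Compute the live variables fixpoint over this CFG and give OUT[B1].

Answer: {b, e, f}

Derivation:
Converged values:
  B0:   IN={c, f}   OUT={b, c, e, f}
  B1:   IN={b, c, e, f}   OUT={b, e, f}
  B2:   IN={b, e, f}   OUT={b, c, e, f}
  B3:   IN={b, c, e, f}   OUT={b, c, e, f}
  B4:   IN={b, c, e, f}   OUT={c, e, f}
  B5:   IN={c, e, f}   OUT={b, c, e, f}
  B6:   IN={c}   OUT={}

Merge at B1: OUT[B1] = IN[B2] = {b, e, f}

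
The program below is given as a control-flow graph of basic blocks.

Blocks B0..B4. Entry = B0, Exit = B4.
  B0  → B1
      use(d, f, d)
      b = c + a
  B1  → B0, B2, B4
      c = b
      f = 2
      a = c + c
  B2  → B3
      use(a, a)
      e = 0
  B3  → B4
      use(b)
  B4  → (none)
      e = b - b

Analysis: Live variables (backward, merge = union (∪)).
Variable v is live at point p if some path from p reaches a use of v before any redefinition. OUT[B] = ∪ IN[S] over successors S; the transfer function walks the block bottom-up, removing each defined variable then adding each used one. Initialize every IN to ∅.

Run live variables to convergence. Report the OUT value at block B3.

Answer: {b}

Derivation:
Per-block solution:
  B0:   IN={a, c, d, f}   OUT={b, d}
  B1:   IN={b, d}   OUT={a, b, c, d, f}
  B2:   IN={a, b}   OUT={b}
  B3:   IN={b}   OUT={b}
  B4:   IN={b}   OUT={}

Merge at B3: OUT[B3] = IN[B4] = {b}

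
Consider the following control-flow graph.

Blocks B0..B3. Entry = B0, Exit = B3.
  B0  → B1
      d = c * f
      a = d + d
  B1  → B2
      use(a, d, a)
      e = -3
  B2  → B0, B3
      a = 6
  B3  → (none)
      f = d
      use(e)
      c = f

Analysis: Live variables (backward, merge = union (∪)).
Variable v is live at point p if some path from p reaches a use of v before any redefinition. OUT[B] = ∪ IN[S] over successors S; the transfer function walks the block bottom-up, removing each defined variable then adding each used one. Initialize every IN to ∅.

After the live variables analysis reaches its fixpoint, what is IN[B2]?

Answer: {c, d, e, f}

Trace:
Fixpoint table:
  B0: | IN={c, f} | OUT={a, c, d, f}
  B1: | IN={a, c, d, f} | OUT={c, d, e, f}
  B2: | IN={c, d, e, f} | OUT={c, d, e, f}
  B3: | IN={d, e} | OUT={}

Merge at B2: OUT[B2] = IN[B0] ⊔ IN[B3] = {c, d, e, f}
Applying B2's transfer function to that OUT value gives IN[B2] (row B2 above).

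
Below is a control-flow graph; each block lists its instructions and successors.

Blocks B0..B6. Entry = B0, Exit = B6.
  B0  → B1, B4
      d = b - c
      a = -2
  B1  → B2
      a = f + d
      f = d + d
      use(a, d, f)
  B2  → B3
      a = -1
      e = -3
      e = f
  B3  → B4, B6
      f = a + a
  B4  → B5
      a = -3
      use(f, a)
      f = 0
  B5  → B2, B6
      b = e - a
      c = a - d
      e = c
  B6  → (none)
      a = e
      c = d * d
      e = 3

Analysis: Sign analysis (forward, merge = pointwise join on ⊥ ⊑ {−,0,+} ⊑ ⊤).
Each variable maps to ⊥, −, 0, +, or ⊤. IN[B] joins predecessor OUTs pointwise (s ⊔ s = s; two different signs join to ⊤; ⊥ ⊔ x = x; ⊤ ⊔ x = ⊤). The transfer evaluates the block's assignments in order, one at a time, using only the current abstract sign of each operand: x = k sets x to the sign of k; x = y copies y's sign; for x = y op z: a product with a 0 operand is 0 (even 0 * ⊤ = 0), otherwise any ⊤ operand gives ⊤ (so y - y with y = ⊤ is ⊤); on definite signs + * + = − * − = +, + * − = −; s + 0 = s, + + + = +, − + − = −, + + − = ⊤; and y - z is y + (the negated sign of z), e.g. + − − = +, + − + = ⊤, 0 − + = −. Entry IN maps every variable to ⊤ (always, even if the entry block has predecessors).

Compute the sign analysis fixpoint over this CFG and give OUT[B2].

Answer: {a: -, b: ⊤, c: ⊤, d: ⊤, e: ⊤, f: ⊤}

Trace:
Converged values:
  B0:  IN=(all ⊤)  OUT={a:-; rest ⊤}
  B1:  IN={a:-; rest ⊤}  OUT=(all ⊤)
  B2:  IN=(all ⊤)  OUT={a:-; rest ⊤}
  B3:  IN={a:-; rest ⊤}  OUT={a:-, f:-; rest ⊤}
  B4:  IN={a:-; rest ⊤}  OUT={a:-, f:0; rest ⊤}
  B5:  IN={a:-, f:0; rest ⊤}  OUT={a:-, f:0; rest ⊤}
  B6:  IN={a:-; rest ⊤}  OUT={e:+; rest ⊤}

Merge at B2: IN[B2] = OUT[B1] ⊔ OUT[B5] = {a: ⊤, b: ⊤, c: ⊤, d: ⊤, e: ⊤, f: ⊤}
Applying B2's transfer function to that IN value gives OUT[B2] (row B2 above).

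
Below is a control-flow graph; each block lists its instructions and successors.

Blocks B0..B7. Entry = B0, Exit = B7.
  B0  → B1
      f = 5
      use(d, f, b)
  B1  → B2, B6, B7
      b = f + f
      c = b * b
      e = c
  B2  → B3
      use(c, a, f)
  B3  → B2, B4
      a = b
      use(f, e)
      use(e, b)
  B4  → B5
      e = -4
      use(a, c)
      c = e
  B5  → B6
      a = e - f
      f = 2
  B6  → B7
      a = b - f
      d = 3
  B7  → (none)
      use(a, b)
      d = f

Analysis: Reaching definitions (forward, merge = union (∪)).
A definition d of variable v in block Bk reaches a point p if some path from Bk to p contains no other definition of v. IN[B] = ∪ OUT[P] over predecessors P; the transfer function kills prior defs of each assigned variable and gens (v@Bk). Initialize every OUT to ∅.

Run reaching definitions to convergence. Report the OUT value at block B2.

Fixpoint table:
  B0: | IN={} | OUT={f@B0}
  B1: | IN={f@B0} | OUT={b@B1, c@B1, e@B1, f@B0}
  B2: | IN={a@B3, b@B1, c@B1, e@B1, f@B0} | OUT={a@B3, b@B1, c@B1, e@B1, f@B0}
  B3: | IN={a@B3, b@B1, c@B1, e@B1, f@B0} | OUT={a@B3, b@B1, c@B1, e@B1, f@B0}
  B4: | IN={a@B3, b@B1, c@B1, e@B1, f@B0} | OUT={a@B3, b@B1, c@B4, e@B4, f@B0}
  B5: | IN={a@B3, b@B1, c@B4, e@B4, f@B0} | OUT={a@B5, b@B1, c@B4, e@B4, f@B5}
  B6: | IN={a@B5, b@B1, c@B1, c@B4, e@B1, e@B4, f@B0, f@B5} | OUT={a@B6, b@B1, c@B1, c@B4, d@B6, e@B1, e@B4, f@B0, f@B5}
  B7: | IN={a@B6, b@B1, c@B1, c@B4, d@B6, e@B1, e@B4, f@B0, f@B5} | OUT={a@B6, b@B1, c@B1, c@B4, d@B7, e@B1, e@B4, f@B0, f@B5}

Merge at B2: IN[B2] = OUT[B1] ⊔ OUT[B3] = {a@B3, b@B1, c@B1, e@B1, f@B0}
Applying B2's transfer function to that IN value gives OUT[B2] (row B2 above).

Answer: {a@B3, b@B1, c@B1, e@B1, f@B0}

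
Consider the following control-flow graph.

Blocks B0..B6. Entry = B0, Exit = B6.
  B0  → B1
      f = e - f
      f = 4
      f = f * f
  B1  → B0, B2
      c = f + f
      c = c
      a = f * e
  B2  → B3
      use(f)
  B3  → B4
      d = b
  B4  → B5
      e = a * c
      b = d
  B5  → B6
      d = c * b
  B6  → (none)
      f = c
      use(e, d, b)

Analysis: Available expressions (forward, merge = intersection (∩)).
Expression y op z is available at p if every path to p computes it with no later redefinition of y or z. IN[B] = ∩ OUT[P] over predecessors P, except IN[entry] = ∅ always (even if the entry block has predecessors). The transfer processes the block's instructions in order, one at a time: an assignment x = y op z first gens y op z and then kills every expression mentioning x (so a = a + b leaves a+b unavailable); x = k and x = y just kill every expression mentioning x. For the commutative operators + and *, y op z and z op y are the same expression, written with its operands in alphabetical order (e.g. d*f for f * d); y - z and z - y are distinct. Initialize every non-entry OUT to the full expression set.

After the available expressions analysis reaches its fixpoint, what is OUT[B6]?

Answer: {a*c, b*c}

Derivation:
Fixpoint table:
  B0: | IN={} | OUT={}
  B1: | IN={} | OUT={e*f, f+f}
  B2: | IN={e*f, f+f} | OUT={e*f, f+f}
  B3: | IN={e*f, f+f} | OUT={e*f, f+f}
  B4: | IN={e*f, f+f} | OUT={a*c, f+f}
  B5: | IN={a*c, f+f} | OUT={a*c, b*c, f+f}
  B6: | IN={a*c, b*c, f+f} | OUT={a*c, b*c}

Merge at B6: IN[B6] = OUT[B5] = {a*c, b*c, f+f}
Applying B6's transfer function to that IN value gives OUT[B6] (row B6 above).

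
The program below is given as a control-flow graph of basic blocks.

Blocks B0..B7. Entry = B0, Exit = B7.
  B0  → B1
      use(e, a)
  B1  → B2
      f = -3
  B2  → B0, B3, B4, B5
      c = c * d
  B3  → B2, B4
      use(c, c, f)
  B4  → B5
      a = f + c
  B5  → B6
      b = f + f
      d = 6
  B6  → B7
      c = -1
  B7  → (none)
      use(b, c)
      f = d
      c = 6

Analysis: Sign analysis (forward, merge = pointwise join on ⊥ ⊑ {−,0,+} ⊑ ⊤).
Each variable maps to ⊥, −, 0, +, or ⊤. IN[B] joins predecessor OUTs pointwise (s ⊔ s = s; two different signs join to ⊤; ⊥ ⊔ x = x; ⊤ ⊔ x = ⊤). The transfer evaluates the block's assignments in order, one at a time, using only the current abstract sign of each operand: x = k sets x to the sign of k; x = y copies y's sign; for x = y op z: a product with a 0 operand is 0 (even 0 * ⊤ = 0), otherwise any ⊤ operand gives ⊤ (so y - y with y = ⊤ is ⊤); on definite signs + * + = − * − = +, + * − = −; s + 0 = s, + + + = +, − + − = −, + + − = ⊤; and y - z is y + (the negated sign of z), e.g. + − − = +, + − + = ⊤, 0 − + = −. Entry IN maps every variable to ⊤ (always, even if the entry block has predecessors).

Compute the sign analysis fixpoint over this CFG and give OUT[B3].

Per-block solution:
  B0:   IN=(all ⊤)   OUT=(all ⊤)
  B1:   IN=(all ⊤)   OUT={f:-; rest ⊤}
  B2:   IN={f:-; rest ⊤}   OUT={f:-; rest ⊤}
  B3:   IN={f:-; rest ⊤}   OUT={f:-; rest ⊤}
  B4:   IN={f:-; rest ⊤}   OUT={f:-; rest ⊤}
  B5:   IN={f:-; rest ⊤}   OUT={b:-, d:+, f:-; rest ⊤}
  B6:   IN={b:-, d:+, f:-; rest ⊤}   OUT={b:-, c:-, d:+, f:-; rest ⊤}
  B7:   IN={b:-, c:-, d:+, f:-; rest ⊤}   OUT={b:-, c:+, d:+, f:+; rest ⊤}

Merge at B3: IN[B3] = OUT[B2] = {a: ⊤, b: ⊤, c: ⊤, d: ⊤, e: ⊤, f: -}
Applying B3's transfer function to that IN value gives OUT[B3] (row B3 above).

Answer: {a: ⊤, b: ⊤, c: ⊤, d: ⊤, e: ⊤, f: -}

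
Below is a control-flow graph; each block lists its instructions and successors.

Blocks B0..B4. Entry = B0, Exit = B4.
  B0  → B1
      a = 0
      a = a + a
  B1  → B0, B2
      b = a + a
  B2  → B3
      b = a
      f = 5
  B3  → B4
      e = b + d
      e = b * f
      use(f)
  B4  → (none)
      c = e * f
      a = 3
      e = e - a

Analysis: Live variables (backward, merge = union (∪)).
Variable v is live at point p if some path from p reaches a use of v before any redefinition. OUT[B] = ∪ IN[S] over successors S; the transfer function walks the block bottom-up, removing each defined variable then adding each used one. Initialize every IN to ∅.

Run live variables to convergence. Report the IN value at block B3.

Converged values:
  B0:   IN={d}   OUT={a, d}
  B1:   IN={a, d}   OUT={a, d}
  B2:   IN={a, d}   OUT={b, d, f}
  B3:   IN={b, d, f}   OUT={e, f}
  B4:   IN={e, f}   OUT={}

Merge at B3: OUT[B3] = IN[B4] = {e, f}
Applying B3's transfer function to that OUT value gives IN[B3] (row B3 above).

Answer: {b, d, f}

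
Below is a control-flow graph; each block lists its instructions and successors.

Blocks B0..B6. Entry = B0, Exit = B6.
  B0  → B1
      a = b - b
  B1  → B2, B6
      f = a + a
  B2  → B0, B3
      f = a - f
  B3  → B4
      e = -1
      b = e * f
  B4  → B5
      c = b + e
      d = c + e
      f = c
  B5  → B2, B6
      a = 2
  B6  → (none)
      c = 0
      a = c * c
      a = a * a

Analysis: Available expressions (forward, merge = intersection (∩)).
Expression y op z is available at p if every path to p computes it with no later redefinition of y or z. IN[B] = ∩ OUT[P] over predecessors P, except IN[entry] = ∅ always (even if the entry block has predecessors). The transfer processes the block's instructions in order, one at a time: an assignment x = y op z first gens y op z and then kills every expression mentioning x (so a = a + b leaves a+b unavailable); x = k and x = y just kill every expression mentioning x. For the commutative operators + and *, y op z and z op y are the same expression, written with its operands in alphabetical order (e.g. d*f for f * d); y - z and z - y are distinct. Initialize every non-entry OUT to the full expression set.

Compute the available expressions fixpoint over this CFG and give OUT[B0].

Answer: {b-b}

Working:
Fixpoint table:
  B0:  IN={}  OUT={b-b}
  B1:  IN={b-b}  OUT={a+a, b-b}
  B2:  IN={}  OUT={}
  B3:  IN={}  OUT={e*f}
  B4:  IN={e*f}  OUT={b+e, c+e}
  B5:  IN={b+e, c+e}  OUT={b+e, c+e}
  B6:  IN={}  OUT={c*c}

Merge at B0 (entry node, so the boundary value {} is joined with the incoming edge(s)): IN[B0] = {} ∩ OUT[B2] = {}
Applying B0's transfer function to that IN value gives OUT[B0] (row B0 above).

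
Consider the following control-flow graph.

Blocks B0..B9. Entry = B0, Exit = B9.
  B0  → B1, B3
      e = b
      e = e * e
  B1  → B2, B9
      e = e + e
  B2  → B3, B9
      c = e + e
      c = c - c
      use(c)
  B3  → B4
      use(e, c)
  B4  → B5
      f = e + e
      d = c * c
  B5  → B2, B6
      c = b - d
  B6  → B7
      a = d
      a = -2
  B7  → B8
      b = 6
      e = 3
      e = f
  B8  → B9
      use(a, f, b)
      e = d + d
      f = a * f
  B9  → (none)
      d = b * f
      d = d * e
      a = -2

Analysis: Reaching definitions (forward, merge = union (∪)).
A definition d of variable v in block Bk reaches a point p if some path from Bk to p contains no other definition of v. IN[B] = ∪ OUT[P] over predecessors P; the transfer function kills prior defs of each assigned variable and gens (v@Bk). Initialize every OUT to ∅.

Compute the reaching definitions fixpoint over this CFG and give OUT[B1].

Answer: {e@B1}

Trace:
Converged values:
  B0:  IN={}  OUT={e@B0}
  B1:  IN={e@B0}  OUT={e@B1}
  B2:  IN={c@B5, d@B4, e@B0, e@B1, f@B4}  OUT={c@B2, d@B4, e@B0, e@B1, f@B4}
  B3:  IN={c@B2, d@B4, e@B0, e@B1, f@B4}  OUT={c@B2, d@B4, e@B0, e@B1, f@B4}
  B4:  IN={c@B2, d@B4, e@B0, e@B1, f@B4}  OUT={c@B2, d@B4, e@B0, e@B1, f@B4}
  B5:  IN={c@B2, d@B4, e@B0, e@B1, f@B4}  OUT={c@B5, d@B4, e@B0, e@B1, f@B4}
  B6:  IN={c@B5, d@B4, e@B0, e@B1, f@B4}  OUT={a@B6, c@B5, d@B4, e@B0, e@B1, f@B4}
  B7:  IN={a@B6, c@B5, d@B4, e@B0, e@B1, f@B4}  OUT={a@B6, b@B7, c@B5, d@B4, e@B7, f@B4}
  B8:  IN={a@B6, b@B7, c@B5, d@B4, e@B7, f@B4}  OUT={a@B6, b@B7, c@B5, d@B4, e@B8, f@B8}
  B9:  IN={a@B6, b@B7, c@B2, c@B5, d@B4, e@B0, e@B1, e@B8, f@B4, f@B8}  OUT={a@B9, b@B7, c@B2, c@B5, d@B9, e@B0, e@B1, e@B8, f@B4, f@B8}

Merge at B1: IN[B1] = OUT[B0] = {e@B0}
Applying B1's transfer function to that IN value gives OUT[B1] (row B1 above).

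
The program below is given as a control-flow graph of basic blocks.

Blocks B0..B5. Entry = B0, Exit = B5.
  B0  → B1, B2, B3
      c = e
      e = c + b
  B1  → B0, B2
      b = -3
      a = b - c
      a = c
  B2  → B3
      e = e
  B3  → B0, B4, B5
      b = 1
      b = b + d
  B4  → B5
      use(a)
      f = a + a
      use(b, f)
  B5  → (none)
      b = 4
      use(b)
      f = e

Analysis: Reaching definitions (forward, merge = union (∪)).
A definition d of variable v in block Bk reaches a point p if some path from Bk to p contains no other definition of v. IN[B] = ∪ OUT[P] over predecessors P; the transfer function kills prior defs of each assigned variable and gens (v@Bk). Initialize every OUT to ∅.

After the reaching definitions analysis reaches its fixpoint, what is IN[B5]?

Converged values:
  B0:  IN={a@B1, b@B1, b@B3, c@B0, e@B0, e@B2}  OUT={a@B1, b@B1, b@B3, c@B0, e@B0}
  B1:  IN={a@B1, b@B1, b@B3, c@B0, e@B0}  OUT={a@B1, b@B1, c@B0, e@B0}
  B2:  IN={a@B1, b@B1, b@B3, c@B0, e@B0}  OUT={a@B1, b@B1, b@B3, c@B0, e@B2}
  B3:  IN={a@B1, b@B1, b@B3, c@B0, e@B0, e@B2}  OUT={a@B1, b@B3, c@B0, e@B0, e@B2}
  B4:  IN={a@B1, b@B3, c@B0, e@B0, e@B2}  OUT={a@B1, b@B3, c@B0, e@B0, e@B2, f@B4}
  B5:  IN={a@B1, b@B3, c@B0, e@B0, e@B2, f@B4}  OUT={a@B1, b@B5, c@B0, e@B0, e@B2, f@B5}

Merge at B5: IN[B5] = OUT[B3] ⊔ OUT[B4] = {a@B1, b@B3, c@B0, e@B0, e@B2, f@B4}

Answer: {a@B1, b@B3, c@B0, e@B0, e@B2, f@B4}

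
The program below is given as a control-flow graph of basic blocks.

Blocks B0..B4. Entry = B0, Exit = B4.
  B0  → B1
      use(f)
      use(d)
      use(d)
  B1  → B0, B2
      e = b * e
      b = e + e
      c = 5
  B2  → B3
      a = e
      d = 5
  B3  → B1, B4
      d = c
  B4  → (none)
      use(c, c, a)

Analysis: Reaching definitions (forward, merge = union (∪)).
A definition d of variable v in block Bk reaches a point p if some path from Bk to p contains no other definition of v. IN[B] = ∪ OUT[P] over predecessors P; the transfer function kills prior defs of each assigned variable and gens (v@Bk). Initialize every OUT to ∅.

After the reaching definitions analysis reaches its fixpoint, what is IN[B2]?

Answer: {a@B2, b@B1, c@B1, d@B3, e@B1}

Trace:
Fixpoint table:
  B0:  IN={a@B2, b@B1, c@B1, d@B3, e@B1}  OUT={a@B2, b@B1, c@B1, d@B3, e@B1}
  B1:  IN={a@B2, b@B1, c@B1, d@B3, e@B1}  OUT={a@B2, b@B1, c@B1, d@B3, e@B1}
  B2:  IN={a@B2, b@B1, c@B1, d@B3, e@B1}  OUT={a@B2, b@B1, c@B1, d@B2, e@B1}
  B3:  IN={a@B2, b@B1, c@B1, d@B2, e@B1}  OUT={a@B2, b@B1, c@B1, d@B3, e@B1}
  B4:  IN={a@B2, b@B1, c@B1, d@B3, e@B1}  OUT={a@B2, b@B1, c@B1, d@B3, e@B1}

Merge at B2: IN[B2] = OUT[B1] = {a@B2, b@B1, c@B1, d@B3, e@B1}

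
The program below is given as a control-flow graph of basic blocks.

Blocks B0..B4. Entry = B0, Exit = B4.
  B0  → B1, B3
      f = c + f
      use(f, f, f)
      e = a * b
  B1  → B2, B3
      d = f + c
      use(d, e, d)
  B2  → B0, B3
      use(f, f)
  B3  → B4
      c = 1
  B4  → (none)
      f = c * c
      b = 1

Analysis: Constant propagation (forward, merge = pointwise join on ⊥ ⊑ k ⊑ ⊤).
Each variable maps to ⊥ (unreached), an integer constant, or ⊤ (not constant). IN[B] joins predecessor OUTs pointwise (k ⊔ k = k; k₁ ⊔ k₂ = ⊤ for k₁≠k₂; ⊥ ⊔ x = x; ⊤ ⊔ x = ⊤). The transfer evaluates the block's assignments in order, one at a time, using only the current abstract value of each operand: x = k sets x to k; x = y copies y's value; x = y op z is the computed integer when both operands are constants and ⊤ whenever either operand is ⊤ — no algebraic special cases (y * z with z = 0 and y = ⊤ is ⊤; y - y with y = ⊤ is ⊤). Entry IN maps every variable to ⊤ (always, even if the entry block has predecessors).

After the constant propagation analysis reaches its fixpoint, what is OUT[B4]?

Converged values:
  B0:   IN=(all ⊤)   OUT=(all ⊤)
  B1:   IN=(all ⊤)   OUT=(all ⊤)
  B2:   IN=(all ⊤)   OUT=(all ⊤)
  B3:   IN=(all ⊤)   OUT={c:1; rest ⊤}
  B4:   IN={c:1; rest ⊤}   OUT={b:1, c:1, f:1; rest ⊤}

Merge at B4: IN[B4] = OUT[B3] = {a: ⊤, b: ⊤, c: 1, d: ⊤, e: ⊤, f: ⊤}
Applying B4's transfer function to that IN value gives OUT[B4] (row B4 above).

Answer: {a: ⊤, b: 1, c: 1, d: ⊤, e: ⊤, f: 1}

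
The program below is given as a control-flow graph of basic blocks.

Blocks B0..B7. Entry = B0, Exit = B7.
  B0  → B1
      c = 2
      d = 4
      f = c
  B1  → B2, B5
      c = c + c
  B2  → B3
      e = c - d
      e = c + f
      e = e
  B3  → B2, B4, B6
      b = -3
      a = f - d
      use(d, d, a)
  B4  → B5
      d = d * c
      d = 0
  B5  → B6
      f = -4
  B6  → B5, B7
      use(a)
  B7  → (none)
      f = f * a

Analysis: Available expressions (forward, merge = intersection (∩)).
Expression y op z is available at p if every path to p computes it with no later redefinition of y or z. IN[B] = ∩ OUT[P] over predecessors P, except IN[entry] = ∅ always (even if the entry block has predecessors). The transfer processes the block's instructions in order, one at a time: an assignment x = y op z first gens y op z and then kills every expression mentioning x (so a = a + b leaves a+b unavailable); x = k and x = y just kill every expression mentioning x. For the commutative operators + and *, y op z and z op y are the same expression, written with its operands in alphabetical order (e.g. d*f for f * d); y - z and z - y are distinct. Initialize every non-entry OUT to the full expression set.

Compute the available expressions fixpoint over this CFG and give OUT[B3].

Per-block solution:
  B0:  IN={}  OUT={}
  B1:  IN={}  OUT={}
  B2:  IN={}  OUT={c+f, c-d}
  B3:  IN={c+f, c-d}  OUT={c+f, c-d, f-d}
  B4:  IN={c+f, c-d, f-d}  OUT={c+f}
  B5:  IN={}  OUT={}
  B6:  IN={}  OUT={}
  B7:  IN={}  OUT={}

Merge at B3: IN[B3] = OUT[B2] = {c+f, c-d}
Applying B3's transfer function to that IN value gives OUT[B3] (row B3 above).

Answer: {c+f, c-d, f-d}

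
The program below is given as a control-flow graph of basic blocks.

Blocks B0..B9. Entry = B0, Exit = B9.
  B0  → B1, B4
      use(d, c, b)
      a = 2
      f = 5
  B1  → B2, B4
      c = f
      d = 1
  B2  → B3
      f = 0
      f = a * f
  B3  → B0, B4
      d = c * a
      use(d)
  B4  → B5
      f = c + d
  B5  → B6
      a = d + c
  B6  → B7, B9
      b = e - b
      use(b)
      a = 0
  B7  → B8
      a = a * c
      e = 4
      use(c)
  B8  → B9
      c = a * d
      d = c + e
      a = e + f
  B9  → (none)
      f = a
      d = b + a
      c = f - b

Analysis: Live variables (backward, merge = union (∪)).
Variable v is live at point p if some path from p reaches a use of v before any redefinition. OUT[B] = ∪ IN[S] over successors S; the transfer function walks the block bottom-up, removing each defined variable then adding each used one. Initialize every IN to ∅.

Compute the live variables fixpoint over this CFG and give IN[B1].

Fixpoint table:
  B0:   IN={b, c, d, e}   OUT={a, b, c, d, e, f}
  B1:   IN={a, b, e, f}   OUT={a, b, c, d, e}
  B2:   IN={a, b, c, e}   OUT={a, b, c, e}
  B3:   IN={a, b, c, e}   OUT={b, c, d, e}
  B4:   IN={b, c, d, e}   OUT={b, c, d, e, f}
  B5:   IN={b, c, d, e, f}   OUT={b, c, d, e, f}
  B6:   IN={b, c, d, e, f}   OUT={a, b, c, d, f}
  B7:   IN={a, b, c, d, f}   OUT={a, b, d, e, f}
  B8:   IN={a, b, d, e, f}   OUT={a, b}
  B9:   IN={a, b}   OUT={}

Merge at B1: OUT[B1] = IN[B2] ⊔ IN[B4] = {a, b, c, d, e}
Applying B1's transfer function to that OUT value gives IN[B1] (row B1 above).

Answer: {a, b, e, f}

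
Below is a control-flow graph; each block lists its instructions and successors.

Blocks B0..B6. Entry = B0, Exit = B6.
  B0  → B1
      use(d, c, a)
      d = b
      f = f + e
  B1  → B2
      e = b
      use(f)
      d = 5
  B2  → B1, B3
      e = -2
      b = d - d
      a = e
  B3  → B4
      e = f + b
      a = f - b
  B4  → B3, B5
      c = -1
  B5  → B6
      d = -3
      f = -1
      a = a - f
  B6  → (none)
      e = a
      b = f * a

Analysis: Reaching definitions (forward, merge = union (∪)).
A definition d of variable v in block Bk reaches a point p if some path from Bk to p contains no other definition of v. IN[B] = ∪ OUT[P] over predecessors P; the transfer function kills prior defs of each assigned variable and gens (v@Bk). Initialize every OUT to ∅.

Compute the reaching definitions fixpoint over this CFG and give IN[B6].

Answer: {a@B5, b@B2, c@B4, d@B5, e@B3, f@B5}

Working:
Fixpoint table:
  B0:   IN={}   OUT={d@B0, f@B0}
  B1:   IN={a@B2, b@B2, d@B0, d@B1, e@B2, f@B0}   OUT={a@B2, b@B2, d@B1, e@B1, f@B0}
  B2:   IN={a@B2, b@B2, d@B1, e@B1, f@B0}   OUT={a@B2, b@B2, d@B1, e@B2, f@B0}
  B3:   IN={a@B2, a@B3, b@B2, c@B4, d@B1, e@B2, e@B3, f@B0}   OUT={a@B3, b@B2, c@B4, d@B1, e@B3, f@B0}
  B4:   IN={a@B3, b@B2, c@B4, d@B1, e@B3, f@B0}   OUT={a@B3, b@B2, c@B4, d@B1, e@B3, f@B0}
  B5:   IN={a@B3, b@B2, c@B4, d@B1, e@B3, f@B0}   OUT={a@B5, b@B2, c@B4, d@B5, e@B3, f@B5}
  B6:   IN={a@B5, b@B2, c@B4, d@B5, e@B3, f@B5}   OUT={a@B5, b@B6, c@B4, d@B5, e@B6, f@B5}

Merge at B6: IN[B6] = OUT[B5] = {a@B5, b@B2, c@B4, d@B5, e@B3, f@B5}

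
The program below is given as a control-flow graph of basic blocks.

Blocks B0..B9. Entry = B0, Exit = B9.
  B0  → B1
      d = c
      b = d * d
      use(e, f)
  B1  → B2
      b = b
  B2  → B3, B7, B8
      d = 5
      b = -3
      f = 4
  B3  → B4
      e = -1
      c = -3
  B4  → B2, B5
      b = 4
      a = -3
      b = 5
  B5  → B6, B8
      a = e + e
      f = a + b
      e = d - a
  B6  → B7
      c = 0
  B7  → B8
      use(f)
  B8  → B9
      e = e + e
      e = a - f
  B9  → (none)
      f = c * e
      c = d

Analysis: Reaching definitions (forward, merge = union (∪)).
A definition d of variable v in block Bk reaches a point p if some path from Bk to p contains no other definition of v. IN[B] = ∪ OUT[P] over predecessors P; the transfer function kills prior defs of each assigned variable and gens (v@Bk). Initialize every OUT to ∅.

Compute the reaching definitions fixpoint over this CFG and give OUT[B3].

Answer: {a@B4, b@B2, c@B3, d@B2, e@B3, f@B2}

Working:
Converged values:
  B0:  IN={}  OUT={b@B0, d@B0}
  B1:  IN={b@B0, d@B0}  OUT={b@B1, d@B0}
  B2:  IN={a@B4, b@B1, b@B4, c@B3, d@B0, d@B2, e@B3, f@B2}  OUT={a@B4, b@B2, c@B3, d@B2, e@B3, f@B2}
  B3:  IN={a@B4, b@B2, c@B3, d@B2, e@B3, f@B2}  OUT={a@B4, b@B2, c@B3, d@B2, e@B3, f@B2}
  B4:  IN={a@B4, b@B2, c@B3, d@B2, e@B3, f@B2}  OUT={a@B4, b@B4, c@B3, d@B2, e@B3, f@B2}
  B5:  IN={a@B4, b@B4, c@B3, d@B2, e@B3, f@B2}  OUT={a@B5, b@B4, c@B3, d@B2, e@B5, f@B5}
  B6:  IN={a@B5, b@B4, c@B3, d@B2, e@B5, f@B5}  OUT={a@B5, b@B4, c@B6, d@B2, e@B5, f@B5}
  B7:  IN={a@B4, a@B5, b@B2, b@B4, c@B3, c@B6, d@B2, e@B3, e@B5, f@B2, f@B5}  OUT={a@B4, a@B5, b@B2, b@B4, c@B3, c@B6, d@B2, e@B3, e@B5, f@B2, f@B5}
  B8:  IN={a@B4, a@B5, b@B2, b@B4, c@B3, c@B6, d@B2, e@B3, e@B5, f@B2, f@B5}  OUT={a@B4, a@B5, b@B2, b@B4, c@B3, c@B6, d@B2, e@B8, f@B2, f@B5}
  B9:  IN={a@B4, a@B5, b@B2, b@B4, c@B3, c@B6, d@B2, e@B8, f@B2, f@B5}  OUT={a@B4, a@B5, b@B2, b@B4, c@B9, d@B2, e@B8, f@B9}

Merge at B3: IN[B3] = OUT[B2] = {a@B4, b@B2, c@B3, d@B2, e@B3, f@B2}
Applying B3's transfer function to that IN value gives OUT[B3] (row B3 above).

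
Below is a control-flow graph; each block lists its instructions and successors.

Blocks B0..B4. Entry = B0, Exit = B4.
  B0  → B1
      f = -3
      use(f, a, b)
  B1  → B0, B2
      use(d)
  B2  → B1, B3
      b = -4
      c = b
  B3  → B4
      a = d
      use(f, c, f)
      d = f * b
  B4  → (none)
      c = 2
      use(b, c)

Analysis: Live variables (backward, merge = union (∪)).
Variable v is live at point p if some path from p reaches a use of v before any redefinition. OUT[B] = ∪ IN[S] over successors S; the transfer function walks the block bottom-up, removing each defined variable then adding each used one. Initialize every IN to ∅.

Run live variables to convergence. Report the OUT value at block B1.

Converged values:
  B0:   IN={a, b, d}   OUT={a, b, d, f}
  B1:   IN={a, b, d, f}   OUT={a, b, d, f}
  B2:   IN={a, d, f}   OUT={a, b, c, d, f}
  B3:   IN={b, c, d, f}   OUT={b}
  B4:   IN={b}   OUT={}

Merge at B1: OUT[B1] = IN[B0] ⊔ IN[B2] = {a, b, d, f}

Answer: {a, b, d, f}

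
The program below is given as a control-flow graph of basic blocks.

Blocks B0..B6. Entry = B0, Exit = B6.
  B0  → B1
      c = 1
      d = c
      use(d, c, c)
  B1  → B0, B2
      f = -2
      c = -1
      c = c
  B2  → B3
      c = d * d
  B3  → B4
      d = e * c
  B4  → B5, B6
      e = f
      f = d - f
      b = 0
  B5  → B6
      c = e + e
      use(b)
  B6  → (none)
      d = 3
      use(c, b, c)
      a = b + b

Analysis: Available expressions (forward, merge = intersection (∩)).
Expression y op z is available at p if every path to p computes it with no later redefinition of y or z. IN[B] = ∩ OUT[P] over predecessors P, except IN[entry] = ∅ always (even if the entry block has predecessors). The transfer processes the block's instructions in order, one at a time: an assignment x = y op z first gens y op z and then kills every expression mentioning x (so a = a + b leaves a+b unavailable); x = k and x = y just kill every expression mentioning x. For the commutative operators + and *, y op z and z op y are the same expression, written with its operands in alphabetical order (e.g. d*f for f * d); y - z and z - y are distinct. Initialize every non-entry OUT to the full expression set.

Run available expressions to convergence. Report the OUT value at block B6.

Answer: {b+b}

Trace:
Fixpoint table:
  B0:   IN={}   OUT={}
  B1:   IN={}   OUT={}
  B2:   IN={}   OUT={d*d}
  B3:   IN={d*d}   OUT={c*e}
  B4:   IN={c*e}   OUT={}
  B5:   IN={}   OUT={e+e}
  B6:   IN={}   OUT={b+b}

Merge at B6: IN[B6] = OUT[B4] ∩ OUT[B5] = {}
Applying B6's transfer function to that IN value gives OUT[B6] (row B6 above).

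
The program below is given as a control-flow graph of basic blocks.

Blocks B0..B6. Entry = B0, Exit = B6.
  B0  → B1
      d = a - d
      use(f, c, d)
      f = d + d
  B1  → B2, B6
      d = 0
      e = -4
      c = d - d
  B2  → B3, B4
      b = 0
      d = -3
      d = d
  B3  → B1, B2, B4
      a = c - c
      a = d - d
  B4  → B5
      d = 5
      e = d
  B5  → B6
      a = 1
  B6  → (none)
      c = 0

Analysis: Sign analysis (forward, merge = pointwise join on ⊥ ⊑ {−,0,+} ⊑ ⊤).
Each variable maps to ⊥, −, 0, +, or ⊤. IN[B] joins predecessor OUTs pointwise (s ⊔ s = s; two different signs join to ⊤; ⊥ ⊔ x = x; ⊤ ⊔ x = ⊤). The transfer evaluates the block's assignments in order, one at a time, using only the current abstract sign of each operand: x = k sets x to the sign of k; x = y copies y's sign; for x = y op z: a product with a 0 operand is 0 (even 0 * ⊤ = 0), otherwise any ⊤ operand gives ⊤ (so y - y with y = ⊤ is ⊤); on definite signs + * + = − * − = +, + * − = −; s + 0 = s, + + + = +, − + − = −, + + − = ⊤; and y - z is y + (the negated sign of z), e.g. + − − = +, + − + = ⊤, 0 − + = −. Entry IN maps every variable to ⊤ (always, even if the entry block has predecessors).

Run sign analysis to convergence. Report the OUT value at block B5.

Converged values:
  B0: | IN=(all ⊤) | OUT=(all ⊤)
  B1: | IN=(all ⊤) | OUT={c:0, d:0, e:-; rest ⊤}
  B2: | IN={c:0, e:-; rest ⊤} | OUT={b:0, c:0, d:-, e:-; rest ⊤}
  B3: | IN={b:0, c:0, d:-, e:-; rest ⊤} | OUT={b:0, c:0, d:-, e:-; rest ⊤}
  B4: | IN={b:0, c:0, d:-, e:-; rest ⊤} | OUT={b:0, c:0, d:+, e:+; rest ⊤}
  B5: | IN={b:0, c:0, d:+, e:+; rest ⊤} | OUT={a:+, b:0, c:0, d:+, e:+; rest ⊤}
  B6: | IN={c:0; rest ⊤} | OUT={c:0; rest ⊤}

Merge at B5: IN[B5] = OUT[B4] = {a: ⊤, b: 0, c: 0, d: +, e: +, f: ⊤}
Applying B5's transfer function to that IN value gives OUT[B5] (row B5 above).

Answer: {a: +, b: 0, c: 0, d: +, e: +, f: ⊤}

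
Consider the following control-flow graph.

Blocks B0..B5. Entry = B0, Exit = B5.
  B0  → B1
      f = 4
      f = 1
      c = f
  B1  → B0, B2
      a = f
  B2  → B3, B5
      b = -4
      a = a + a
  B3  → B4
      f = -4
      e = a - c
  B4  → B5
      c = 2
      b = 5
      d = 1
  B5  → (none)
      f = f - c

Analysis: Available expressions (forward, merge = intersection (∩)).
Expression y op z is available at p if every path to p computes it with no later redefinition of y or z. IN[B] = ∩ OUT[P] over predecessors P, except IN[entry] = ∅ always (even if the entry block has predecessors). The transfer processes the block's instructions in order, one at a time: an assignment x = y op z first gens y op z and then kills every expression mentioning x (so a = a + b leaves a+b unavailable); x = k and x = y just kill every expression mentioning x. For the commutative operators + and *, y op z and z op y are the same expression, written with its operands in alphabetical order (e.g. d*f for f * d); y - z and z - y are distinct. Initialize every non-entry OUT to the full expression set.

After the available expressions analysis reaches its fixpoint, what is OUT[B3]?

Converged values:
  B0:   IN={}   OUT={}
  B1:   IN={}   OUT={}
  B2:   IN={}   OUT={}
  B3:   IN={}   OUT={a-c}
  B4:   IN={a-c}   OUT={}
  B5:   IN={}   OUT={}

Merge at B3: IN[B3] = OUT[B2] = {}
Applying B3's transfer function to that IN value gives OUT[B3] (row B3 above).

Answer: {a-c}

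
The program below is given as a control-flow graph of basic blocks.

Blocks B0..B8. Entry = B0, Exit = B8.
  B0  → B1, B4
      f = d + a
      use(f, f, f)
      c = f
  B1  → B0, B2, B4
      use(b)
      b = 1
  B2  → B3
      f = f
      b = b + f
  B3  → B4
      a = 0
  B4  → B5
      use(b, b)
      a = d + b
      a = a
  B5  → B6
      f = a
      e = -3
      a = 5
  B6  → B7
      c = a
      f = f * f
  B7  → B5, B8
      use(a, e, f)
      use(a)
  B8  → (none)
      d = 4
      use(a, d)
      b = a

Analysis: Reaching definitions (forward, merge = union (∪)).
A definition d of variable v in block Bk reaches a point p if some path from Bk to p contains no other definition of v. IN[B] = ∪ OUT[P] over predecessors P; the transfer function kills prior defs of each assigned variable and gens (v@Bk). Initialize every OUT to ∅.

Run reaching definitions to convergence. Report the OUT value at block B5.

Answer: {a@B5, b@B1, b@B2, c@B0, c@B6, e@B5, f@B5}

Working:
Converged values:
  B0:   IN={b@B1, c@B0, f@B0}   OUT={b@B1, c@B0, f@B0}
  B1:   IN={b@B1, c@B0, f@B0}   OUT={b@B1, c@B0, f@B0}
  B2:   IN={b@B1, c@B0, f@B0}   OUT={b@B2, c@B0, f@B2}
  B3:   IN={b@B2, c@B0, f@B2}   OUT={a@B3, b@B2, c@B0, f@B2}
  B4:   IN={a@B3, b@B1, b@B2, c@B0, f@B0, f@B2}   OUT={a@B4, b@B1, b@B2, c@B0, f@B0, f@B2}
  B5:   IN={a@B4, a@B5, b@B1, b@B2, c@B0, c@B6, e@B5, f@B0, f@B2, f@B6}   OUT={a@B5, b@B1, b@B2, c@B0, c@B6, e@B5, f@B5}
  B6:   IN={a@B5, b@B1, b@B2, c@B0, c@B6, e@B5, f@B5}   OUT={a@B5, b@B1, b@B2, c@B6, e@B5, f@B6}
  B7:   IN={a@B5, b@B1, b@B2, c@B6, e@B5, f@B6}   OUT={a@B5, b@B1, b@B2, c@B6, e@B5, f@B6}
  B8:   IN={a@B5, b@B1, b@B2, c@B6, e@B5, f@B6}   OUT={a@B5, b@B8, c@B6, d@B8, e@B5, f@B6}

Merge at B5: IN[B5] = OUT[B4] ⊔ OUT[B7] = {a@B4, a@B5, b@B1, b@B2, c@B0, c@B6, e@B5, f@B0, f@B2, f@B6}
Applying B5's transfer function to that IN value gives OUT[B5] (row B5 above).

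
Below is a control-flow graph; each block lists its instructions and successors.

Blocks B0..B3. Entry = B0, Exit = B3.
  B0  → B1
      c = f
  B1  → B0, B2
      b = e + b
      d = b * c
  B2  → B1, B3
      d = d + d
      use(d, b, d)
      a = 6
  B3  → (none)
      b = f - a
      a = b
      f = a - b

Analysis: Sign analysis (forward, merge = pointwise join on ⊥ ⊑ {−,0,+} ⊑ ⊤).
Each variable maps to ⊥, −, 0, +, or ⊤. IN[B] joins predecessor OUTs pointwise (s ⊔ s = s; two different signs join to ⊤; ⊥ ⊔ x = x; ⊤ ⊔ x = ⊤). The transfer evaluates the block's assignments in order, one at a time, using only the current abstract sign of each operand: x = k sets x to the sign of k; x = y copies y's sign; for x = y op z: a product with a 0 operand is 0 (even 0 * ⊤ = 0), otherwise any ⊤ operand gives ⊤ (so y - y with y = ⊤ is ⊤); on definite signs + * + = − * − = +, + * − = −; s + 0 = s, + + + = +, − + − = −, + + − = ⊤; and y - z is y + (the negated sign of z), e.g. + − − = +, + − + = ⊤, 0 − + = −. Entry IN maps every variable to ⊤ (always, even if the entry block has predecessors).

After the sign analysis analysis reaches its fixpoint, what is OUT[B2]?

Fixpoint table:
  B0:  IN=(all ⊤)  OUT=(all ⊤)
  B1:  IN=(all ⊤)  OUT=(all ⊤)
  B2:  IN=(all ⊤)  OUT={a:+; rest ⊤}
  B3:  IN={a:+; rest ⊤}  OUT=(all ⊤)

Merge at B2: IN[B2] = OUT[B1] = {a: ⊤, b: ⊤, c: ⊤, d: ⊤, e: ⊤, f: ⊤}
Applying B2's transfer function to that IN value gives OUT[B2] (row B2 above).

Answer: {a: +, b: ⊤, c: ⊤, d: ⊤, e: ⊤, f: ⊤}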